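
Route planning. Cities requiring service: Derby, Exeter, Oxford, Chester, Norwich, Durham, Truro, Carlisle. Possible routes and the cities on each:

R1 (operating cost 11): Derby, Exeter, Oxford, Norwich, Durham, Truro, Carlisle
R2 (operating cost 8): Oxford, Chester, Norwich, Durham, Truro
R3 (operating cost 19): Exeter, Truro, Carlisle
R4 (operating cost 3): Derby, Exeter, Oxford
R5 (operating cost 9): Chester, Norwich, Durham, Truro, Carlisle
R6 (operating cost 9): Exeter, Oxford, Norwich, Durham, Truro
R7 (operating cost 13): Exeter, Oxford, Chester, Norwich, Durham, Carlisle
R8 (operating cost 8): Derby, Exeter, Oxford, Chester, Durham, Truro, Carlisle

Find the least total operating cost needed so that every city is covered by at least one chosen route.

R4, R5 cover every city at operating cost 3 + 9 = 12.
Any cover uses at least 2 routes; among all covering selections none totals below 12.

12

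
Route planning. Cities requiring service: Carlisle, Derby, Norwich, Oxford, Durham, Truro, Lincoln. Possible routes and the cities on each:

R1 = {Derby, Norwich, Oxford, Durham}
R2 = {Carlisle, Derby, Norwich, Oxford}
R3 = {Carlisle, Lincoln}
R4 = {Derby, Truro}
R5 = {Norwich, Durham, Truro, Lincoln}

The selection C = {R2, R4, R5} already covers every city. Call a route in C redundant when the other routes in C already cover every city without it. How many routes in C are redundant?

Drop R2: Carlisle, Oxford uncovered — not redundant.
Drop R4: the rest still cover every city — redundant.
Drop R5: Durham, Lincoln uncovered — not redundant.
1 redundant: R4.

1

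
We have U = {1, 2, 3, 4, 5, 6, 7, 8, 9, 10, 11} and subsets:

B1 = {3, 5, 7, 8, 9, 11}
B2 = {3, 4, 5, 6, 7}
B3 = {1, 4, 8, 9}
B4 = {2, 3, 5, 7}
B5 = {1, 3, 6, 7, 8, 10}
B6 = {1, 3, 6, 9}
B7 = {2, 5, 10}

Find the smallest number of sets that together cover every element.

B1, B2, B3, B7 together cover {1, 2, 3, 4, 5, 6, 7, 8, 9, 10, 11} — every element.
No 3 of the 7 sets cover everything (all 35 triples fall short), so 4 is minimum.

4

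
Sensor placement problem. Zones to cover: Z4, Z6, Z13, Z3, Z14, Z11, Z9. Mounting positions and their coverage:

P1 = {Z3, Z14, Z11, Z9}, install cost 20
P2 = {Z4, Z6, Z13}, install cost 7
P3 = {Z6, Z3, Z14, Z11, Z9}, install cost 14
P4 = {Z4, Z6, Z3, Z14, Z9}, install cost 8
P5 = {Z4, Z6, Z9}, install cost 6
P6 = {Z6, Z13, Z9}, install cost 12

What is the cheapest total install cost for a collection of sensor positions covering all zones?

P2, P3 cover every zone at install cost 7 + 14 = 21.
Any cover uses at least 2 sensor positions; among all covering selections none totals below 21.
Greedy by coverage-per-install cost would pick P4, P2, P3 for 29 — worse than the optimum 21.

21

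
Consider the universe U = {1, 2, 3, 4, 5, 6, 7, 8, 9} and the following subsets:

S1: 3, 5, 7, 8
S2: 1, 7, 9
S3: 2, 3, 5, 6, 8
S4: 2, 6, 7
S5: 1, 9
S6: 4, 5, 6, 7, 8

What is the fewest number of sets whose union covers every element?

S2, S3, S6 together cover {1, 2, 3, 4, 5, 6, 7, 8, 9} — every element.
No 2 of the 6 sets cover everything (all 15 pairs fall short), so 3 is minimum.

3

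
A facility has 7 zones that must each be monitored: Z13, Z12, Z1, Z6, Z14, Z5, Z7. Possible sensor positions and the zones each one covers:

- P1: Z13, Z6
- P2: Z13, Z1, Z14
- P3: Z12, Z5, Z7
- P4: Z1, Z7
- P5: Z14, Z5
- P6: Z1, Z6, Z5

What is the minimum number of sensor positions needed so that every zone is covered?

3

P1, P2, P3 together cover {Z13, Z12, Z1, Z6, Z14, Z5, Z7} — every zone.
No 2 of the 6 sensor positions cover everything (all 15 pairs fall short), so 3 is minimum.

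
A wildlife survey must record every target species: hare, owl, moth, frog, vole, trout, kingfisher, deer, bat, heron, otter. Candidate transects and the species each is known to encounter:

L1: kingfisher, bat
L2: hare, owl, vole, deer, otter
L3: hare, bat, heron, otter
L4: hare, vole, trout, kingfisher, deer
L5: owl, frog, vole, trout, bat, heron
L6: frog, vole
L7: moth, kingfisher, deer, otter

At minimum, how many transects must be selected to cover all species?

L2, L5, L7 together cover {hare, owl, moth, frog, vole, trout, kingfisher, deer, bat, heron, otter} — every species.
No 2 of the 7 transects cover everything (all 21 pairs fall short), so 3 is minimum.

3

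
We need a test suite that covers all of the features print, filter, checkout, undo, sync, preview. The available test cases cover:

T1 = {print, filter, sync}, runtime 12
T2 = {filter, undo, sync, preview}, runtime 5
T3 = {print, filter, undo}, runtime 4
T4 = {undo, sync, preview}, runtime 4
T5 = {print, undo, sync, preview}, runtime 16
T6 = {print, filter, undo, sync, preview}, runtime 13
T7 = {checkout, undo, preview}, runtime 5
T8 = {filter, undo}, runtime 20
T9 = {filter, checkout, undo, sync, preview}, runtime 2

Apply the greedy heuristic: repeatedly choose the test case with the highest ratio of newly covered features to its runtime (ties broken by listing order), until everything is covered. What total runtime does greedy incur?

Pick 1: T9 adds 5 new (filter, checkout, undo, sync, preview) at runtime 2 (ratio 5/2).
Pick 2: T3 adds 1 new (print) at runtime 4 (ratio 1/4).
Greedy total runtime: 2 + 4 = 6.

6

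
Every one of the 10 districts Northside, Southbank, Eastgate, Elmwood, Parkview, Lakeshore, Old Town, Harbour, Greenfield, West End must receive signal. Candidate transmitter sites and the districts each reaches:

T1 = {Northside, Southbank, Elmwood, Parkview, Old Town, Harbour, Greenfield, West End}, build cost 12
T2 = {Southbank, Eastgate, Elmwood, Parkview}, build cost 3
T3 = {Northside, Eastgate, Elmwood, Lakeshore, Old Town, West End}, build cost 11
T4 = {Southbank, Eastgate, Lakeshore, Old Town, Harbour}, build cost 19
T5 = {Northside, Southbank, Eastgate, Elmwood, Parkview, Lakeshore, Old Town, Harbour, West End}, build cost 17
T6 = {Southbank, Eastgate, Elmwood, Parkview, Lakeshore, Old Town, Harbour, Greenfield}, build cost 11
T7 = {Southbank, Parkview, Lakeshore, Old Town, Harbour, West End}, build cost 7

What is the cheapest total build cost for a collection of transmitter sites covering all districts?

T3, T6 cover every district at build cost 11 + 11 = 22.
Any cover uses at least 2 transmitter sites; among all covering selections none totals below 22.

22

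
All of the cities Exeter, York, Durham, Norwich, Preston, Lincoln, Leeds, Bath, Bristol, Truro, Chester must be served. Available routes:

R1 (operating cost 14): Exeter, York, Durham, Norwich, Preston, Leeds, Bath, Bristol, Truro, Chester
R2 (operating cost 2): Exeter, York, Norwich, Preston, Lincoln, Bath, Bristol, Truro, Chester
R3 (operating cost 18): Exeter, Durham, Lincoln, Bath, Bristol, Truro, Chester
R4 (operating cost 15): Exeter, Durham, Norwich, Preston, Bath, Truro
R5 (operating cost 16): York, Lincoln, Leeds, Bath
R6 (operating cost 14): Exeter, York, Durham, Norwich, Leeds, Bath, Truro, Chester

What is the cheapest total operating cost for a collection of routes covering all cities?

R1, R2 cover every city at operating cost 14 + 2 = 16.
Any cover uses at least 2 routes; among all covering selections none totals below 16.

16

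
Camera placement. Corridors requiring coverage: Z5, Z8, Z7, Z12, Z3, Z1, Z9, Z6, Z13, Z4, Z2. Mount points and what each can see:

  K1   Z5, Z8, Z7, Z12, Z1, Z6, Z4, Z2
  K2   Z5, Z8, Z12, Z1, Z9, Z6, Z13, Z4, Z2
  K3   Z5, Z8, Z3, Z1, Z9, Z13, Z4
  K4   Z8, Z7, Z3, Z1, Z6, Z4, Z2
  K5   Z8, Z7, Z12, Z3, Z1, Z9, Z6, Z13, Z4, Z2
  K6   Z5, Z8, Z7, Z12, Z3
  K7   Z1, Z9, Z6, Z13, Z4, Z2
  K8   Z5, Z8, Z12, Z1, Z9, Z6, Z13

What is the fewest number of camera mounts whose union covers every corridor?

2

K1, K3 together cover {Z5, Z8, Z7, Z12, Z3, Z1, Z9, Z6, Z13, Z4, Z2} — every corridor.
No single camera mount contains all 11 corridors, so 2 is optimal.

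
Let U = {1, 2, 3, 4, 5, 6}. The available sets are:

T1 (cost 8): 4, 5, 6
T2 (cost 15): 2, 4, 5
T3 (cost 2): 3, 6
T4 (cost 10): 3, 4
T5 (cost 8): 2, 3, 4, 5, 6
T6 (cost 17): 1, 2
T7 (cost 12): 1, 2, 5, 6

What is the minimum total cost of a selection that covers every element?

20

T5, T7 cover every element at cost 8 + 12 = 20.
Any cover uses at least 2 sets; among all covering selections none totals below 20.
Greedy by coverage-per-cost would pick T3, T5, T7 for 22 — worse than the optimum 20.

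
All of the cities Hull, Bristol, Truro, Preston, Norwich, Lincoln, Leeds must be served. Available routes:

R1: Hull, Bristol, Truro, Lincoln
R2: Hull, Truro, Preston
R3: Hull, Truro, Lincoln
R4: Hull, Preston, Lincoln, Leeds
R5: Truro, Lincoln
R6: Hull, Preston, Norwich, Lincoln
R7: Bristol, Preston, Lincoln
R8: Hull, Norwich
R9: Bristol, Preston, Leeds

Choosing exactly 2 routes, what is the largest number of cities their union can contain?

6

Choosing R1, R4 covers {Hull, Bristol, Truro, Preston, Lincoln, Leeds} — 6 cities.
No choice of 2 routes does better; here Norwich is left uncovered.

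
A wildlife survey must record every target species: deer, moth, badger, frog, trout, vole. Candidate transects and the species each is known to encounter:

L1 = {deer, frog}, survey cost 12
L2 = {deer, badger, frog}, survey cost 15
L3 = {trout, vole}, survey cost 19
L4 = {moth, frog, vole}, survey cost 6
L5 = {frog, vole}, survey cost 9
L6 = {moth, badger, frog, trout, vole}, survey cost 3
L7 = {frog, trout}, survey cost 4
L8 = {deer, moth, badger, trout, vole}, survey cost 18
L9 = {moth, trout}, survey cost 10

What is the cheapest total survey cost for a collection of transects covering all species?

L1, L6 cover every species at survey cost 12 + 3 = 15.
Any cover uses at least 2 transects; among all covering selections none totals below 15.

15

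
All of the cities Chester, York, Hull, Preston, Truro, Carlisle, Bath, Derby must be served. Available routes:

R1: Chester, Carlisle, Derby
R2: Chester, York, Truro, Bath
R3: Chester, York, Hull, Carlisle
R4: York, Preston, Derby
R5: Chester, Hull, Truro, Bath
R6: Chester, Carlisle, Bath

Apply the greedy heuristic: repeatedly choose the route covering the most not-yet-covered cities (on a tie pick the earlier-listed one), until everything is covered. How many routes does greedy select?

Pick 1: R2 covers 4 new cities (Chester, York, Truro, Bath).
Pick 2: R1 covers 2 new cities (Carlisle, Derby).
Pick 3: R3 covers 1 new cities (Hull).
Pick 4: R4 covers 1 new cities (Preston).
Greedy uses 4 routes. (The true minimum is 3.)

4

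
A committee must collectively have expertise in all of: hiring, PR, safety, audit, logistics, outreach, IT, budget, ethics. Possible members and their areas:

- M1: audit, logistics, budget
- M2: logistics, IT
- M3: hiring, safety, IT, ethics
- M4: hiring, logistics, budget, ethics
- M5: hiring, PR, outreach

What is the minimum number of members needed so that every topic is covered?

3

M1, M3, M5 together cover {hiring, PR, safety, audit, logistics, outreach, IT, budget, ethics} — every topic.
No 2 of the 5 members cover everything (all 10 pairs fall short), so 3 is minimum.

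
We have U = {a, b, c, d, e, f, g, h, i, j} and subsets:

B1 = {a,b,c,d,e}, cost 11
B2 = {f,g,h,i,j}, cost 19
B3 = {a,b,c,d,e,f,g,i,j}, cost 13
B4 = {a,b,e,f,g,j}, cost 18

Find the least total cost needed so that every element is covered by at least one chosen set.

B1, B2 cover every element at cost 11 + 19 = 30.
Any cover uses at least 2 sets; among all covering selections none totals below 30.
Greedy by coverage-per-cost would pick B3, B2 for 32 — worse than the optimum 30.

30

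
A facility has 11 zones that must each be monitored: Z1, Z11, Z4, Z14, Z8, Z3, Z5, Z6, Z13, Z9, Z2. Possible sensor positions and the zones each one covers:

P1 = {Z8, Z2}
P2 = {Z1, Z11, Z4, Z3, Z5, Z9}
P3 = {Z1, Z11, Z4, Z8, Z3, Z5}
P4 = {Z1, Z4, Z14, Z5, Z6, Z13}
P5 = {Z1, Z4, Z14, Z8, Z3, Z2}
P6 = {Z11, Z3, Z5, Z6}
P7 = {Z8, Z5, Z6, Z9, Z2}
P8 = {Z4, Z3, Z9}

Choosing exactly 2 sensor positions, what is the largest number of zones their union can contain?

Choosing P2, P4 covers {Z1, Z11, Z4, Z14, Z3, Z5, Z6, Z13, Z9} — 9 zones.
No choice of 2 sensor positions does better; here Z8, Z2 are left uncovered.

9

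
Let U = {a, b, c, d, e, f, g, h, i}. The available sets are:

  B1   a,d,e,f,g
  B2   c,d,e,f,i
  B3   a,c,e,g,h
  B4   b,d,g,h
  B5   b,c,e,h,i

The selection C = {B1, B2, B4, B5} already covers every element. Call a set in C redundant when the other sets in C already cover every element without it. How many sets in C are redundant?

Drop B1: a uncovered — not redundant.
Drop B2: the rest still cover every element — redundant.
Drop B4: the rest still cover every element — redundant.
Drop B5: the rest still cover every element — redundant.
3 redundant: B2, B4, B5.

3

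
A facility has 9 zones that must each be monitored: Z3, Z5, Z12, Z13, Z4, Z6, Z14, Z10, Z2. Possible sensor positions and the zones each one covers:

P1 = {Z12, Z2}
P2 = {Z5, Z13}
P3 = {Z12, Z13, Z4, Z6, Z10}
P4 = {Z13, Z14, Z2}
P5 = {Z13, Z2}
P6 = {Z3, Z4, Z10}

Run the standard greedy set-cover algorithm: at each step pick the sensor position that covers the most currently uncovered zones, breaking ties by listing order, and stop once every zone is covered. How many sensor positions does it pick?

4

Pick 1: P3 covers 5 new zones (Z12, Z13, Z4, Z6, Z10).
Pick 2: P4 covers 2 new zones (Z14, Z2).
Pick 3: P2 covers 1 new zones (Z5).
Pick 4: P6 covers 1 new zones (Z3).
Greedy uses 4 sensor positions.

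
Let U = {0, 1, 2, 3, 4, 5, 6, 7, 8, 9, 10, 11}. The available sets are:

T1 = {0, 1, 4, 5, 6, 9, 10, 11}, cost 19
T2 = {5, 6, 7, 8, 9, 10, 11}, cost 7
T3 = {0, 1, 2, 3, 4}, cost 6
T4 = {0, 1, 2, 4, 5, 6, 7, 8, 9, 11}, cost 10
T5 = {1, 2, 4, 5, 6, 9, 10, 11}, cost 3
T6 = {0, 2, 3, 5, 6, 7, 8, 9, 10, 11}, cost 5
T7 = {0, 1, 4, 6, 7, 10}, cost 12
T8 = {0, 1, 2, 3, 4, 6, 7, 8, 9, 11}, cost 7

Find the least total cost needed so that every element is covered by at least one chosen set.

8

T5, T6 cover every element at cost 3 + 5 = 8.
Any cover uses at least 2 sets; among all covering selections none totals below 8.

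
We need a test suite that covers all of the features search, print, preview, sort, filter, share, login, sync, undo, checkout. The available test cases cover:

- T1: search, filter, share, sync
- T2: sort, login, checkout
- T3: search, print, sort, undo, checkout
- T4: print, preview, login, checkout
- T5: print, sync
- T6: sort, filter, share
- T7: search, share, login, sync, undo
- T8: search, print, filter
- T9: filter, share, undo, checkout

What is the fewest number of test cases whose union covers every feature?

T1, T3, T4 together cover {search, print, preview, sort, filter, share, login, sync, undo, checkout} — every feature.
No 2 of the 9 test cases cover everything (all 36 pairs fall short), so 3 is minimum.

3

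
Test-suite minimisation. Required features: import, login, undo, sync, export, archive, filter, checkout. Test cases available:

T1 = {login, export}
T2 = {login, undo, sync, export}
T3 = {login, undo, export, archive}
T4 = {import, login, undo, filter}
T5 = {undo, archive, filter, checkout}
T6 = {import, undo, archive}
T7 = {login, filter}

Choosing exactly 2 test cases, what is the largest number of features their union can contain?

7

Choosing T2, T5 covers {login, undo, sync, export, archive, filter, checkout} — 7 features.
No choice of 2 test cases does better; here import is left uncovered.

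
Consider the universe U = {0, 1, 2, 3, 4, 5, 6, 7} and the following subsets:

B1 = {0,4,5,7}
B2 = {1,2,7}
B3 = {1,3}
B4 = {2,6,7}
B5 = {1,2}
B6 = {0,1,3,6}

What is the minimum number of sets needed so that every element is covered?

B1, B2, B6 together cover {0, 1, 2, 3, 4, 5, 6, 7} — every element.
No 2 of the 6 sets cover everything (all 15 pairs fall short), so 3 is minimum.

3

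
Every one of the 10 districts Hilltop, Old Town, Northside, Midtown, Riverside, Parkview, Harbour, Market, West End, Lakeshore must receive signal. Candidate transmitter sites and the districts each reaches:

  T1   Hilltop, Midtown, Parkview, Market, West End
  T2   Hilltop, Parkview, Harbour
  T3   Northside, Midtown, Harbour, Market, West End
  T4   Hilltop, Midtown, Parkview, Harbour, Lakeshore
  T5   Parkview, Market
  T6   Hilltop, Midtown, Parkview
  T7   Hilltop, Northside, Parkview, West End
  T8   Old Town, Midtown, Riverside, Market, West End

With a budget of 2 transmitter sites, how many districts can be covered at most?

Choosing T4, T8 covers {Hilltop, Old Town, Midtown, Riverside, Parkview, Harbour, Market, West End, Lakeshore} — 9 districts.
No choice of 2 transmitter sites does better; here Northside is left uncovered.

9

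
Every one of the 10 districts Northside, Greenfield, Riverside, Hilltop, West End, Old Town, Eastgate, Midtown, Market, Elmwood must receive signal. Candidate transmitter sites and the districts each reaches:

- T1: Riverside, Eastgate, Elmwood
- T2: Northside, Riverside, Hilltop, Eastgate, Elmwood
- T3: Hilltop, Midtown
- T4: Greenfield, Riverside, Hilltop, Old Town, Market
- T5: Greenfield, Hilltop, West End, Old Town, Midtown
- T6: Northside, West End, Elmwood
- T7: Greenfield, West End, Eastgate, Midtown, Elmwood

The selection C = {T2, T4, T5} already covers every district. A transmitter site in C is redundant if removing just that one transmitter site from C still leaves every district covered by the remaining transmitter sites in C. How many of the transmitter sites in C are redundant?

Drop T2: Northside, Eastgate, Elmwood uncovered — not redundant.
Drop T4: Market uncovered — not redundant.
Drop T5: West End, Midtown uncovered — not redundant.
None of the transmitter sites in C is redundant.

0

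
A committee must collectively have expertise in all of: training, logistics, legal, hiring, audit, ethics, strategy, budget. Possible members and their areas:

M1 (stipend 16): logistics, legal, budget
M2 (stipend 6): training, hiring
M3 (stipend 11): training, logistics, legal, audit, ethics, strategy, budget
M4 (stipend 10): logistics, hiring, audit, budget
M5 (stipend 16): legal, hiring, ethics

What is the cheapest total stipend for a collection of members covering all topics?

17

M2, M3 cover every topic at stipend 6 + 11 = 17.
Any cover uses at least 2 members; among all covering selections none totals below 17.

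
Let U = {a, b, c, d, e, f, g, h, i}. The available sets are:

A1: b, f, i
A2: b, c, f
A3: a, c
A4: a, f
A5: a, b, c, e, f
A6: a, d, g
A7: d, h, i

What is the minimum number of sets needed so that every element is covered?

A5, A6, A7 together cover {a, b, c, d, e, f, g, h, i} — every element.
No 2 of the 7 sets cover everything (all 21 pairs fall short), so 3 is minimum.

3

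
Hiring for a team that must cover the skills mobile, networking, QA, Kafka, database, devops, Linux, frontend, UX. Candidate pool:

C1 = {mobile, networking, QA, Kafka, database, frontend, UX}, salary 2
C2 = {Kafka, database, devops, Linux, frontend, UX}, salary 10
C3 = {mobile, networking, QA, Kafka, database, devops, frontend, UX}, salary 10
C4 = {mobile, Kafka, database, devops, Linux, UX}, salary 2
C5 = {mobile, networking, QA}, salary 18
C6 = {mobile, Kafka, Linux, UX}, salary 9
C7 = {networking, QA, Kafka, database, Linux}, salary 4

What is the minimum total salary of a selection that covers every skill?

4

C1, C4 cover every skill at salary 2 + 2 = 4.
Any cover uses at least 2 candidates; among all covering selections none totals below 4.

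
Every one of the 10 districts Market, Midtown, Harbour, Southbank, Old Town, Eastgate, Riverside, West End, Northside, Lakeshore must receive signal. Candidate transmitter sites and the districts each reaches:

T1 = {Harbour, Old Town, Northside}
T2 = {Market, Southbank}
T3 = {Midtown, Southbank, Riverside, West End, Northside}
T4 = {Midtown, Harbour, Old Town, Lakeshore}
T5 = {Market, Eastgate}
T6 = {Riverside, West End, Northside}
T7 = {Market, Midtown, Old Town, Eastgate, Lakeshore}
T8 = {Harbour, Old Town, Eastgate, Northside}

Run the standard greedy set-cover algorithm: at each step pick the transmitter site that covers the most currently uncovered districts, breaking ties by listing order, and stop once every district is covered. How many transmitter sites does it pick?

3

Pick 1: T3 covers 5 new districts (Midtown, Southbank, Riverside, West End, Northside).
Pick 2: T7 covers 4 new districts (Market, Old Town, Eastgate, Lakeshore).
Pick 3: T1 covers 1 new districts (Harbour).
Greedy uses 3 transmitter sites.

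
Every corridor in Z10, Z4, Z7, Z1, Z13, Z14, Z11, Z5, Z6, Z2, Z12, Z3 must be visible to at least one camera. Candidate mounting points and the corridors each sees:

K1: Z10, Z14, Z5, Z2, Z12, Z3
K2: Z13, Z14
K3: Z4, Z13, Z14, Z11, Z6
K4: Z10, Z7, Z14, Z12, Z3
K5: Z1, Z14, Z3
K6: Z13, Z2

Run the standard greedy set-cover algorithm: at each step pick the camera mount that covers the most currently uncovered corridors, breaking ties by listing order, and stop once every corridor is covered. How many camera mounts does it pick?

Pick 1: K1 covers 6 new corridors (Z10, Z14, Z5, Z2, Z12, Z3).
Pick 2: K3 covers 4 new corridors (Z4, Z13, Z11, Z6).
Pick 3: K4 covers 1 new corridors (Z7).
Pick 4: K5 covers 1 new corridors (Z1).
Greedy uses 4 camera mounts.

4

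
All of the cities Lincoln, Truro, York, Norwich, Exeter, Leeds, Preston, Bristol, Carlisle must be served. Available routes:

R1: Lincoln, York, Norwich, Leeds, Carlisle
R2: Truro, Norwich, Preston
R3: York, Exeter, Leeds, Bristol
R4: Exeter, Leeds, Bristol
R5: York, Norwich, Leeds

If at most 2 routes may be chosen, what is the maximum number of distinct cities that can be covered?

7

Choosing R1, R2 covers {Lincoln, Truro, York, Norwich, Leeds, Preston, Carlisle} — 7 cities.
No choice of 2 routes does better; here Exeter, Bristol are left uncovered.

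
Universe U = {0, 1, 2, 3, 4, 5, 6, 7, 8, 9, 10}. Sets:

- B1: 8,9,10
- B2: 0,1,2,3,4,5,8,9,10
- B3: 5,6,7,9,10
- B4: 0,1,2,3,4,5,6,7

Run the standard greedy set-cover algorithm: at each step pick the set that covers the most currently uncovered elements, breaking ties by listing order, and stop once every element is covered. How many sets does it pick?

Pick 1: B2 covers 9 new elements (0, 1, 2, 3, 4, 5, 8, 9, 10).
Pick 2: B3 covers 2 new elements (6, 7).
Greedy uses 2 sets.

2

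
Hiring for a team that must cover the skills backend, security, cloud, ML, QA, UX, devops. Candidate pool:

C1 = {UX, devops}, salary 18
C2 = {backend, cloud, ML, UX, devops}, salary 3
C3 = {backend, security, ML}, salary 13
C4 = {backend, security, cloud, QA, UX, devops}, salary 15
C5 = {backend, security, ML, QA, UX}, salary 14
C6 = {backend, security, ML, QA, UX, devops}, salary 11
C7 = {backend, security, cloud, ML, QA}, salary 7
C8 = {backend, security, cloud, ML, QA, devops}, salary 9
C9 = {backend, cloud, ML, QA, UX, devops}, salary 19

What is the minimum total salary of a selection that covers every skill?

C2, C7 cover every skill at salary 3 + 7 = 10.
Any cover uses at least 2 candidates; among all covering selections none totals below 10.

10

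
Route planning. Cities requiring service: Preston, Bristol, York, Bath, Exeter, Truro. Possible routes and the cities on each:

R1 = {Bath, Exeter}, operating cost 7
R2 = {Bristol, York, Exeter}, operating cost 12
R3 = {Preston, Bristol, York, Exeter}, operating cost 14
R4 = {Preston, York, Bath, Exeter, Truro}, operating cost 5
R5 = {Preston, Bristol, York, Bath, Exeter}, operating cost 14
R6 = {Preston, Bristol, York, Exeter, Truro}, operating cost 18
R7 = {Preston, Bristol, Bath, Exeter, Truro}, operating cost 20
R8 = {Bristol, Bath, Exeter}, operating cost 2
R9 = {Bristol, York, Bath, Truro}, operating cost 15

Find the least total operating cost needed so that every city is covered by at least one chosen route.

R4, R8 cover every city at operating cost 5 + 2 = 7.
Any cover uses at least 2 routes; among all covering selections none totals below 7.

7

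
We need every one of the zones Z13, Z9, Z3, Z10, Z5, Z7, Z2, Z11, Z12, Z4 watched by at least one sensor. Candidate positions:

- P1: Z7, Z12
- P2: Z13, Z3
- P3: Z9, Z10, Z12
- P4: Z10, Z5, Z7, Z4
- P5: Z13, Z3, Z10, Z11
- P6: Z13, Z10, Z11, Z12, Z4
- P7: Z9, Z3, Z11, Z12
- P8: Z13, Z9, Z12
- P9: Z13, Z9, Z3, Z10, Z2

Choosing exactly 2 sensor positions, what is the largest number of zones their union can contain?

8

Choosing P4, P7 covers {Z9, Z3, Z10, Z5, Z7, Z11, Z12, Z4} — 8 zones.
No choice of 2 sensor positions does better; here Z13, Z2 are left uncovered.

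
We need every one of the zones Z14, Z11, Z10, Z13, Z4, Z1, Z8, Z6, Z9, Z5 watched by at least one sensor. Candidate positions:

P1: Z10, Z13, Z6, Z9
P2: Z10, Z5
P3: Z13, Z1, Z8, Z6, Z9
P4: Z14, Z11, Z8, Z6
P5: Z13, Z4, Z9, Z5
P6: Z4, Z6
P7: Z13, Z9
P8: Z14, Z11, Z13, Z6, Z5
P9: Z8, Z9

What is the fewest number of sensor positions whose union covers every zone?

P1, P3, P4, P5 together cover {Z14, Z11, Z10, Z13, Z4, Z1, Z8, Z6, Z9, Z5} — every zone.
No 3 of the 9 sensor positions cover everything (all 84 triples fall short), so 4 is minimum.

4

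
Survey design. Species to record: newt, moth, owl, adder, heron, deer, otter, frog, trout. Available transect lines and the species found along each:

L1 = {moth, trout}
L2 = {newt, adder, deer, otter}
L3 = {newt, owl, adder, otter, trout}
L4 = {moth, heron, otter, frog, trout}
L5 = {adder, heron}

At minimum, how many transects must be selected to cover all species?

L2, L3, L4 together cover {newt, moth, owl, adder, heron, deer, otter, frog, trout} — every species.
No 2 of the 5 transects cover everything (all 10 pairs fall short), so 3 is minimum.

3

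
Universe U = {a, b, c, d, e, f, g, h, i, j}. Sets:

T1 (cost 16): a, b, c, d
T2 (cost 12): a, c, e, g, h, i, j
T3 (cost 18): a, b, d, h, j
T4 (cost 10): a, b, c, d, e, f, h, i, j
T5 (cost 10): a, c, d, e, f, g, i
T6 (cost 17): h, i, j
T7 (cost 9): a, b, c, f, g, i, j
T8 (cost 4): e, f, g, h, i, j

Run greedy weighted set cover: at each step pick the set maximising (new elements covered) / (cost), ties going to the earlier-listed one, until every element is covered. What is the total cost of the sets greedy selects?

14

Pick 1: T8 adds 6 new (e, f, g, h, i, j) at cost 4 (ratio 6/4).
Pick 2: T4 adds 4 new (a, b, c, d) at cost 10 (ratio 4/10).
Greedy total cost: 4 + 10 = 14.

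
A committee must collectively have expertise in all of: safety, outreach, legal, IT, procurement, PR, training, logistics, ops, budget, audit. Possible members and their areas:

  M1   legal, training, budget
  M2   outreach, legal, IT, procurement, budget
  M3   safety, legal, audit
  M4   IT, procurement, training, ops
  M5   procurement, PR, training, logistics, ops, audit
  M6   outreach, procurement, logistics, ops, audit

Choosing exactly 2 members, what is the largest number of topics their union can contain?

Choosing M2, M5 covers {outreach, legal, IT, procurement, PR, training, logistics, ops, budget, audit} — 10 topics.
No choice of 2 members does better; here safety is left uncovered.

10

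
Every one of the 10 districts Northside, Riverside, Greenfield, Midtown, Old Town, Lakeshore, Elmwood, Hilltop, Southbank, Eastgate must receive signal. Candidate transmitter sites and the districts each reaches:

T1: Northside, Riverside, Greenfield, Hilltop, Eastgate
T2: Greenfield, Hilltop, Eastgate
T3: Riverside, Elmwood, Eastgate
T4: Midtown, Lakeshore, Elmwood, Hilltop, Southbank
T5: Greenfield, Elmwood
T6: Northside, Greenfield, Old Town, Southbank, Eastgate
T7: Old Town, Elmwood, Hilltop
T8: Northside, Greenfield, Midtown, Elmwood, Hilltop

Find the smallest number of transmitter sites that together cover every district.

3

T1, T4, T6 together cover {Northside, Riverside, Greenfield, Midtown, Old Town, Lakeshore, Elmwood, Hilltop, Southbank, Eastgate} — every district.
No 2 of the 8 transmitter sites cover everything (all 28 pairs fall short), so 3 is minimum.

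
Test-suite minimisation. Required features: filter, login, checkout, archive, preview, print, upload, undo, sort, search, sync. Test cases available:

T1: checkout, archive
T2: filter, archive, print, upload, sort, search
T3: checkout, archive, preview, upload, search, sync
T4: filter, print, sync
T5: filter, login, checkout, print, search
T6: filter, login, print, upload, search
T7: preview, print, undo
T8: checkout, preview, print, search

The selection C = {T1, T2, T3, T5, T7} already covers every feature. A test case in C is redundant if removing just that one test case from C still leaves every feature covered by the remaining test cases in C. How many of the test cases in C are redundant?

1

Drop T1: the rest still cover every feature — redundant.
Drop T2: sort uncovered — not redundant.
Drop T3: sync uncovered — not redundant.
Drop T5: login uncovered — not redundant.
Drop T7: undo uncovered — not redundant.
1 redundant: T1.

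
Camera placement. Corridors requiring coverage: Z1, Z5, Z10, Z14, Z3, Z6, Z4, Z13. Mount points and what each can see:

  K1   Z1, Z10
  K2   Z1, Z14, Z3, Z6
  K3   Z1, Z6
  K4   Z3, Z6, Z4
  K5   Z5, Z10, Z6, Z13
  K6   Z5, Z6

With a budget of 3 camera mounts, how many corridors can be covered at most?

8

Choosing K2, K4, K5 covers {Z1, Z5, Z10, Z14, Z3, Z6, Z4, Z13} — 8 corridors.
That is all 8 corridors.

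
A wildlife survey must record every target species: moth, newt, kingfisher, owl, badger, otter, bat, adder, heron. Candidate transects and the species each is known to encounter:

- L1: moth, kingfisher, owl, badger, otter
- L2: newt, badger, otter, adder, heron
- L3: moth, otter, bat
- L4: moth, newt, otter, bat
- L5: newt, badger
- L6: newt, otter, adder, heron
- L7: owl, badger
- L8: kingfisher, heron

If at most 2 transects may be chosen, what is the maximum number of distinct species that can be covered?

8

Choosing L1, L2 covers {moth, newt, kingfisher, owl, badger, otter, adder, heron} — 8 species.
No choice of 2 transects does better; here bat is left uncovered.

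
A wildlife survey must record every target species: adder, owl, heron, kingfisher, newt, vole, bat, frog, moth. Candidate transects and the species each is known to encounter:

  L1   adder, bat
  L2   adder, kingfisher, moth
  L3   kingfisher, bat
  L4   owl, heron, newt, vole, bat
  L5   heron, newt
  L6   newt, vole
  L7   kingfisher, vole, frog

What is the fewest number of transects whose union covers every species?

L2, L4, L7 together cover {adder, owl, heron, kingfisher, newt, vole, bat, frog, moth} — every species.
No 2 of the 7 transects cover everything (all 21 pairs fall short), so 3 is minimum.

3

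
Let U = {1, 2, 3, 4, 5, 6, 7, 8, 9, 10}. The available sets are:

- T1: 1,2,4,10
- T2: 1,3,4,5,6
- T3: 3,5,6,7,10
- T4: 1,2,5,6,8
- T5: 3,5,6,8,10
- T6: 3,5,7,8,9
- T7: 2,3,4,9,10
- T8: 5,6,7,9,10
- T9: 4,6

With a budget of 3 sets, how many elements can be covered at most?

10

Choosing T1, T2, T6 covers {1, 2, 3, 4, 5, 6, 7, 8, 9, 10} — 10 elements.
That is all 10 elements.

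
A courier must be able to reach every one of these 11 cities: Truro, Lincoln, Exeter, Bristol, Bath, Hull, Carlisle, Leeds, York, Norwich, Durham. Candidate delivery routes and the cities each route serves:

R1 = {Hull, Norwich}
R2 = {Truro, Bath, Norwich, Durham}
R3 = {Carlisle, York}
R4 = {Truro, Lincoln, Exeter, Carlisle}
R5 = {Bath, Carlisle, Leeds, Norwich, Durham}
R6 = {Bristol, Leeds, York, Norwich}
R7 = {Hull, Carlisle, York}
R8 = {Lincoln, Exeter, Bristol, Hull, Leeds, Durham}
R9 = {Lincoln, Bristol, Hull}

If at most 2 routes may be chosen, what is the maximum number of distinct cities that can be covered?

Choosing R2, R8 covers {Truro, Lincoln, Exeter, Bristol, Bath, Hull, Leeds, Norwich, Durham} — 9 cities.
No choice of 2 routes does better; here Carlisle, York are left uncovered.

9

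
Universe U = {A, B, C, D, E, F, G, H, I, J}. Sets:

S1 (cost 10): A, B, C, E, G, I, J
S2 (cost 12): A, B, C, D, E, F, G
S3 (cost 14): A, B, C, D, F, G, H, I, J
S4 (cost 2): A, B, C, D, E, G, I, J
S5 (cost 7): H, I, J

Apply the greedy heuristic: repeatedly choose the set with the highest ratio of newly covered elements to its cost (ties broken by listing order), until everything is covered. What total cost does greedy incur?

Pick 1: S4 adds 8 new (A, B, C, D, E, G, I, J) at cost 2 (ratio 8/2).
Pick 2: S3 adds 2 new (F, H) at cost 14 (ratio 2/14).
Greedy total cost: 2 + 14 = 16.

16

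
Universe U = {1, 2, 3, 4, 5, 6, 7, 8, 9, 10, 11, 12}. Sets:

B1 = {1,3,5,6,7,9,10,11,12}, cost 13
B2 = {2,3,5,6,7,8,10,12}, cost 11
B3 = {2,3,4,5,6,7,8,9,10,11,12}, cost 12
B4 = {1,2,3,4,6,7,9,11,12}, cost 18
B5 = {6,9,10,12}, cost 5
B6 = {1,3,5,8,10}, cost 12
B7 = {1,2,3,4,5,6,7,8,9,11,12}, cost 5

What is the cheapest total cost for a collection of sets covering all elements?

10

B5, B7 cover every element at cost 5 + 5 = 10.
Any cover uses at least 2 sets; among all covering selections none totals below 10.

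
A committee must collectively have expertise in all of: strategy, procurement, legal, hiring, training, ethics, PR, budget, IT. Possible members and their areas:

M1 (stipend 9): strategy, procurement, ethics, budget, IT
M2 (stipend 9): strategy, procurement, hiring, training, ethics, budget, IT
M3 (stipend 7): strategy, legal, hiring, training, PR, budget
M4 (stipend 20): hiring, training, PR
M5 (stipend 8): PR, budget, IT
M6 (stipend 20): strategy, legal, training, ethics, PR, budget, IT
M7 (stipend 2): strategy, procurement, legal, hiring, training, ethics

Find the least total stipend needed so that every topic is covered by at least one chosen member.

M5, M7 cover every topic at stipend 8 + 2 = 10.
Any cover uses at least 2 members; among all covering selections none totals below 10.

10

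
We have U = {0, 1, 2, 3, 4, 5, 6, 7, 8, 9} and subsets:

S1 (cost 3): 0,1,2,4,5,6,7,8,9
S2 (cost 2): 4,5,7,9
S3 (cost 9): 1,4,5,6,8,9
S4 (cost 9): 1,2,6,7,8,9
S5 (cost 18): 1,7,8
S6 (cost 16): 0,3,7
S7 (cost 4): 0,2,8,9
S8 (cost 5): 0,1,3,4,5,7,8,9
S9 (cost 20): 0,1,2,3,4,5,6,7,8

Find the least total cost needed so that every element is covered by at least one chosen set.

8

S1, S8 cover every element at cost 3 + 5 = 8.
Any cover uses at least 2 sets; among all covering selections none totals below 8.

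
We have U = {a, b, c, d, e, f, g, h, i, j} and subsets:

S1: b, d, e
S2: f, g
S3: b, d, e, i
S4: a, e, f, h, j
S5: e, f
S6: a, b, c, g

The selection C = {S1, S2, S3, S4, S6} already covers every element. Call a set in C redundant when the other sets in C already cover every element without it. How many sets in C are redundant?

Drop S1: the rest still cover every element — redundant.
Drop S2: the rest still cover every element — redundant.
Drop S3: i uncovered — not redundant.
Drop S4: h, j uncovered — not redundant.
Drop S6: c uncovered — not redundant.
2 redundant: S1, S2.

2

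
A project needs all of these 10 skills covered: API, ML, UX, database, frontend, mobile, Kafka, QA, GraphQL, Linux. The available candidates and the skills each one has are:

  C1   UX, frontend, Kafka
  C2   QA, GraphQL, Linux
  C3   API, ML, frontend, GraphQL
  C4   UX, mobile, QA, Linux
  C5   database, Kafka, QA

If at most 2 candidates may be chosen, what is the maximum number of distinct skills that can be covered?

Choosing C3, C4 covers {API, ML, UX, frontend, mobile, QA, GraphQL, Linux} — 8 skills.
No choice of 2 candidates does better; here database, Kafka are left uncovered.

8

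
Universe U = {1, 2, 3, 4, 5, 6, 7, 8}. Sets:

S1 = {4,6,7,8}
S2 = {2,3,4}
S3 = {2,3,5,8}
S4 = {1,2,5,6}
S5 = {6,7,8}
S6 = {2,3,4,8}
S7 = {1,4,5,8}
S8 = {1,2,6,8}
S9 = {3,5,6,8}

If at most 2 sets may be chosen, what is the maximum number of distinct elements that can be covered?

7

Choosing S1, S3 covers {2, 3, 4, 5, 6, 7, 8} — 7 elements.
No choice of 2 sets does better; here 1 is left uncovered.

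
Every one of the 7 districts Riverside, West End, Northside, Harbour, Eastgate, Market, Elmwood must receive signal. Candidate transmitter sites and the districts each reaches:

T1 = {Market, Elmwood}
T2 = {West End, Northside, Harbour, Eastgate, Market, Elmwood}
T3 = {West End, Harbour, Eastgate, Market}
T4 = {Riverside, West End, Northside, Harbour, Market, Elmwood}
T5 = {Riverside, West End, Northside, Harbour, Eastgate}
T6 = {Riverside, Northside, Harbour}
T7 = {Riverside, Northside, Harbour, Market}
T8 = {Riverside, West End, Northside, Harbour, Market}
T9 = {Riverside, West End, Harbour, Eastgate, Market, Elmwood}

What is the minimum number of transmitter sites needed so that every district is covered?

2

T1, T5 together cover {Riverside, West End, Northside, Harbour, Eastgate, Market, Elmwood} — every district.
No single transmitter site contains all 7 districts, so 2 is optimal.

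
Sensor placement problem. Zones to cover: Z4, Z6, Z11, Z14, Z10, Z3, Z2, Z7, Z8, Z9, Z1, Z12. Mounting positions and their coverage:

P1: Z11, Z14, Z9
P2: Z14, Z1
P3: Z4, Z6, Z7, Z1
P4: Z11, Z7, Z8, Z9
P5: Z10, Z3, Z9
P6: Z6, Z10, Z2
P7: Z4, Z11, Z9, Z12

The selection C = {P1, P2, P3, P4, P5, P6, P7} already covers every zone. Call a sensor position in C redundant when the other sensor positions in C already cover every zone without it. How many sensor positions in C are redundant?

3

Drop P1: the rest still cover every zone — redundant.
Drop P2: the rest still cover every zone — redundant.
Drop P3: the rest still cover every zone — redundant.
Drop P4: Z8 uncovered — not redundant.
Drop P5: Z3 uncovered — not redundant.
Drop P6: Z2 uncovered — not redundant.
Drop P7: Z12 uncovered — not redundant.
3 redundant: P1, P2, P3.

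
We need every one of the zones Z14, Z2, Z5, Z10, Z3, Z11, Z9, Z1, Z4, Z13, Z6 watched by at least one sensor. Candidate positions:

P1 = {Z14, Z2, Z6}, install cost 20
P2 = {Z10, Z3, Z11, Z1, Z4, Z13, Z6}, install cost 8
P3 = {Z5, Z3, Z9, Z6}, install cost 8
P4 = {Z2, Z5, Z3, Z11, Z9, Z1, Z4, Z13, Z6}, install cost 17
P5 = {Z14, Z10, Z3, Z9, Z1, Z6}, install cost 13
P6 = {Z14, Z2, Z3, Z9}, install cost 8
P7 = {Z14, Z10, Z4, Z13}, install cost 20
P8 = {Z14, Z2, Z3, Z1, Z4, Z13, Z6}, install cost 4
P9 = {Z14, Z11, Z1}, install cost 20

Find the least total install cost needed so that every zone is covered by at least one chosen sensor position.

20

P2, P3, P8 cover every zone at install cost 8 + 8 + 4 = 20.
Any cover uses at least 2 sensor positions; among all covering selections none totals below 20.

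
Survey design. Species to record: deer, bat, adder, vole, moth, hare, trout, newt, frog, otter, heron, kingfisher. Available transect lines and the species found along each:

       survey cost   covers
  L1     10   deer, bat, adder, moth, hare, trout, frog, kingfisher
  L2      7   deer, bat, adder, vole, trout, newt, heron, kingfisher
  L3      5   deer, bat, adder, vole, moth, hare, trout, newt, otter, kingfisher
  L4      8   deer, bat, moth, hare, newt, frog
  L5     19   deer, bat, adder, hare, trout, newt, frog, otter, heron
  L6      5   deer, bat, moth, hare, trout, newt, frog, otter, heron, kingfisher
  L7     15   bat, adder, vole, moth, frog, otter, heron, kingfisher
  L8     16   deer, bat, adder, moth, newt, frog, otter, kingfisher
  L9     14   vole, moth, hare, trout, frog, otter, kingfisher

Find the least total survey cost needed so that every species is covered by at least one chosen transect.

L3, L6 cover every species at survey cost 5 + 5 = 10.
Any cover uses at least 2 transects; among all covering selections none totals below 10.

10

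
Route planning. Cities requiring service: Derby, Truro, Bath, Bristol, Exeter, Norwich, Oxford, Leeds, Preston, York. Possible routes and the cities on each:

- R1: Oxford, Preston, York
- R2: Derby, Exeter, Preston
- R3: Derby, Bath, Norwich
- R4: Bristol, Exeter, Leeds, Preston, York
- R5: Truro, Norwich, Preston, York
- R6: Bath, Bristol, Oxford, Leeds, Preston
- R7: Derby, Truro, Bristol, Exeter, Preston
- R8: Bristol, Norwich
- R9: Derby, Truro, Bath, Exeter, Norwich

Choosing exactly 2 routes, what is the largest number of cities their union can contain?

9

Choosing R4, R9 covers {Derby, Truro, Bath, Bristol, Exeter, Norwich, Leeds, Preston, York} — 9 cities.
No choice of 2 routes does better; here Oxford is left uncovered.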